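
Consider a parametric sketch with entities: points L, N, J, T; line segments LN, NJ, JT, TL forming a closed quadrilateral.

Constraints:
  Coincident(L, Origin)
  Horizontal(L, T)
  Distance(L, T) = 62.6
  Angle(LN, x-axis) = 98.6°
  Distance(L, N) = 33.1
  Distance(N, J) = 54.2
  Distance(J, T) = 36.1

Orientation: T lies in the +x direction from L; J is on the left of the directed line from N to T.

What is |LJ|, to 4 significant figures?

59.58

Checks: |NJ| = 54.20 ✓; |JT| = 36.10 ✓.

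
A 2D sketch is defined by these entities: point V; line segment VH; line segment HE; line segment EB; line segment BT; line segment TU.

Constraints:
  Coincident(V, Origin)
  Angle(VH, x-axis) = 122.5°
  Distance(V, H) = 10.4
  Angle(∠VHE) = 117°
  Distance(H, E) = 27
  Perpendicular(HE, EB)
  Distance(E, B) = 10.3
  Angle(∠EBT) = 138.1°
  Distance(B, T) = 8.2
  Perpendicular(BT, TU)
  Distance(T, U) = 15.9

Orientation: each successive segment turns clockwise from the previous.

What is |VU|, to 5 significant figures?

14.825

V is at the origin; VH runs at 122.5° with length 10.4, so H = (-5.5879, 8.7713). ∠VHE = 117.0° gives HE at 59.500° from the x-axis; with |HE| = 27.0, E = (8.1156, 32.035). The perpendicularity gives EB at right angles to HE, so EB runs at -30.500°; with |EB| = 10.3, B = (16.990, 26.808). ∠EBT = 138.1° gives BT at -72.400° from the x-axis; with |BT| = 8.2, T = (19.470, 18.991). BT ⟂ TU, so TU runs at -162.40°; with |TU| = 15.9, U = (4.3141, 14.184). Then |VU| = |U − V| = 14.825.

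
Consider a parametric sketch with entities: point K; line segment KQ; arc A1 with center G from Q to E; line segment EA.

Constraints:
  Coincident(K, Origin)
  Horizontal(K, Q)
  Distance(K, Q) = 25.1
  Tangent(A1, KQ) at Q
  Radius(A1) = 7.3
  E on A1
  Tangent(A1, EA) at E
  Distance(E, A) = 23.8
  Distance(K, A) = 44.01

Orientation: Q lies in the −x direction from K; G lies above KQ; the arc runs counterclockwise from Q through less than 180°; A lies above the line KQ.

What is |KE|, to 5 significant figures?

21.735

K is at the origin; K and Q share the same y with |KQ| = 25.1 and Q on the −x side, so Q = (-25.100, 0.0000). A1 meets KQ tangentially, so GQ is at right angles to KQ, so G = Q + (0, 7.3) = (-25.100, 7.3000). Since GE ⟂ EA (tangency), |GA| = √(7.3² + 23.8²) = 24.894 regardless of where E sits on A1. So A lies on both circle(K, 44.01) and circle(G, 24.894); the above-KQ intersection is A = (-30.670, 31.563). E is the foot of the tangent from A: E = (-18.777, 10.948).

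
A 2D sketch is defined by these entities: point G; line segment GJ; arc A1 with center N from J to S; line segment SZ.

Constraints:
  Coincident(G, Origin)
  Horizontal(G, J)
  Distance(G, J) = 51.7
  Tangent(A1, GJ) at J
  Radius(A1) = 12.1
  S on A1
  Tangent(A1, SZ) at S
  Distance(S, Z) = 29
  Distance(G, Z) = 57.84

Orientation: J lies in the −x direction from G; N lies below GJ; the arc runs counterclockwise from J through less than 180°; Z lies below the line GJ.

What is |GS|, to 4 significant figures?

63.81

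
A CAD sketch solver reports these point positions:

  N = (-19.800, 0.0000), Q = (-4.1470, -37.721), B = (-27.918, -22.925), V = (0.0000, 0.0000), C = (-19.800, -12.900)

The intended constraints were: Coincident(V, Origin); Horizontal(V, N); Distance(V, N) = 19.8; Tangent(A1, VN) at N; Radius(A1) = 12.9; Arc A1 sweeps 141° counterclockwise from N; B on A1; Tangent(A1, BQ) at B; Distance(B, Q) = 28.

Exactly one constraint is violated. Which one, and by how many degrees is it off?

Tangent(A1, BQ) at B — off by 7.10°.

V = (0.00, 0.00) ✓; V.y = 0.00, N.y = 0.00 ✓; |VN| = 19.80 ✓; ∠(CN, NV) = 90.00° ✓; |CN| = 12.90 ✓; bearing(C→B) − bearing(C→N) = 141.0° ✓; |CB| = 12.90 ✓; ∠(CB, BQ) = 82.90° ✗; |BQ| = 28.00 ✓.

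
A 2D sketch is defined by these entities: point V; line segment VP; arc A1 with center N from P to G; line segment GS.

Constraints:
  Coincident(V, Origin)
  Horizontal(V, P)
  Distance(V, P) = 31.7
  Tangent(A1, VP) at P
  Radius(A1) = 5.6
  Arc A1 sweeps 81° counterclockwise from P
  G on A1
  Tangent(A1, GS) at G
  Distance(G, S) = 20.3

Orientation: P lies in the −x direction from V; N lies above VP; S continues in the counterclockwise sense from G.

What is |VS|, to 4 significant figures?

33.80

V is at the origin; V and P share the same y with |VP| = 31.7 and P on the −x side, so P = (-31.70, 0.000). Tangency of A1 to VP means the radius NP is perpendicular to VP, so N = P + (0, 5.6) = (-31.70, 5.600). On A1, P sits at bearing -90° from N; an 81° counterclockwise sweep puts G at bearing -9°, so G = N + 5.6·(cos -9°, sin -9°) = (-26.17, 4.724). The tangent condition forces NG to be normal to GS, so GS runs along (−sin -9°, cos -9°); with |GS| = 20.3, S = (-22.99, 24.77). Then |VS| = |S − V| = 33.80.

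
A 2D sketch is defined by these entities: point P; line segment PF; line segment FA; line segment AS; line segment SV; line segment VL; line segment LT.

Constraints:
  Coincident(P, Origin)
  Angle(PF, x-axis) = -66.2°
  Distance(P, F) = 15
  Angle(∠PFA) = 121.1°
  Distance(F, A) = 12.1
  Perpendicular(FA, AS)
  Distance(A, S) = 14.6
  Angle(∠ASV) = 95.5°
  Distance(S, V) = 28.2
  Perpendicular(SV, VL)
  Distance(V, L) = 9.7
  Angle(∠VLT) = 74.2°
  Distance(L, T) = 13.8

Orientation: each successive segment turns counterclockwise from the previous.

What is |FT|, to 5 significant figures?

10.647

P is at the origin; PF runs at -66.2° with length 15.0, so F = (6.0532, -13.724). ∠PFA = 121.1° gives FA at -7.3000° from the x-axis; with |FA| = 12.1, A = (18.055, -15.262). FA ⟂ AS, so AS runs at 82.700°; with |AS| = 14.6, S = (19.910, -0.78022). ∠ASV = 95.5° gives SV at 167.20° from the x-axis; with |SV| = 28.2, V = (-7.5890, 5.4674). SV is perpendicular to VL, so VL runs at -102.80°; with |VL| = 9.7, L = (-9.7380, -3.9915). ∠VLT = 74.2° gives LT at 3.0000° from the x-axis; with |LT| = 13.8, T = (4.0431, -3.2693). Then |FT| = |T − F| = 10.647.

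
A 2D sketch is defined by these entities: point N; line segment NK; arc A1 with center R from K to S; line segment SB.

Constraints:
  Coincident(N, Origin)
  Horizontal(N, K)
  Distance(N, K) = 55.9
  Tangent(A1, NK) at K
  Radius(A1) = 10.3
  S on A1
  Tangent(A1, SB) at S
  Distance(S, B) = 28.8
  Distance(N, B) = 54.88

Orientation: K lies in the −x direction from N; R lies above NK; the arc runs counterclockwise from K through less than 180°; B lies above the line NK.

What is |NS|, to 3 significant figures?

46.5

N is at the origin; NK is horizontal with |NK| = 55.9 and K on the −x side, so K = (-55.9, 0.00). The tangent condition forces RK to be normal to NK, so R = K + (0, 10.3) = (-55.9, 10.3). Since RS ⟂ SB (tangency), |RB| = √(10.3² + 28.8²) = 30.6 regardless of where S sits on A1. So B lies on both circle(N, 54.88) and circle(R, 30.6); the above-NK intersection is B = (-40.7, 36.8). S is the foot of the tangent from B: S = (-45.8, 8.48).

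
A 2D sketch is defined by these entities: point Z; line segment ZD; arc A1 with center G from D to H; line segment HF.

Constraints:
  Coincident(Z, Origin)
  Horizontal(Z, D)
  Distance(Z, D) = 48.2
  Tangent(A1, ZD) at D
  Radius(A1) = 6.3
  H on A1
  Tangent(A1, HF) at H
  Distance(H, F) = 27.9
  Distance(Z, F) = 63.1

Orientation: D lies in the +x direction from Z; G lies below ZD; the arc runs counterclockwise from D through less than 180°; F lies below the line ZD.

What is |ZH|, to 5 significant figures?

43.236

Z is at the origin; ZD is horizontal with |ZD| = 48.2 and D on the +x side, so D = (48.200, 0.0000). A1 meets ZD tangentially, so GD is at right angles to ZD, so G = D + (0, -6.3) = (48.200, -6.3000). Since GH ⟂ HF (tangency), |GF| = √(6.3² + 27.9²) = 28.602 regardless of where H sits on A1. So F lies on both circle(Z, 63.1) and circle(G, 28.602); the below-ZD intersection is F = (52.815, -34.528). H is the foot of the tangent from F: H = (42.359, -8.6611).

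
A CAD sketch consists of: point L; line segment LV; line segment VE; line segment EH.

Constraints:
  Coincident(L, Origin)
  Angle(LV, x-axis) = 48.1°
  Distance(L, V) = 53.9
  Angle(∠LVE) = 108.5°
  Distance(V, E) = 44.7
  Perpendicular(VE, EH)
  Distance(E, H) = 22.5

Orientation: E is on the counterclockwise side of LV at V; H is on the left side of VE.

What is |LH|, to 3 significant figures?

68.1

L is at the origin; LV runs at 48.1° with length 53.9, so V = 53.9·(cos 48.1°, sin 48.1°) = (36.0, 40.1). ∠LVE = 108.5°, so VE runs at 48.1° + (180° − 108.5°) = 120° from the x-axis; with |VE| = 44.7, E = V + 44.7·(cos 120°, sin 120°) = (13.9, 79.0). VE is perpendicular to EH; with |EH| = 22.5 on the left of VE, H = E + 22.5·(-0.869, -0.494) = (-5.65, 67.9). Then |LH| = |H − L| = 68.1.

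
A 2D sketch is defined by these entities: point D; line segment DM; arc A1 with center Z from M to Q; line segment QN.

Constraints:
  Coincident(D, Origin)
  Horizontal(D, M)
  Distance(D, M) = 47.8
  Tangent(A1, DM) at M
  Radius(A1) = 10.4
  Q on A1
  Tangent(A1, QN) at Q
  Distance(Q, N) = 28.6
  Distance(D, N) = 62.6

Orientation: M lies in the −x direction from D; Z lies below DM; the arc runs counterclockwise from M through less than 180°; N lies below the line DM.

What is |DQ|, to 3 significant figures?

59.2

D is at the origin; D and M share the same y with |DM| = 47.8 and M on the −x side, so M = (-47.8, 0.00). A1 meets DM tangentially, so ZM is at right angles to DM, so Z = M + (0, -10.4) = (-47.8, -10.4). Since ZQ ⟂ QN (tangency), |ZN| = √(10.4² + 28.6²) = 30.4 regardless of where Q sits on A1. So N lies on both circle(D, 62.6) and circle(Z, 30.4); the below-DM intersection is N = (-47.5, -40.8). Q is the foot of the tangent from N: Q = (-57.5, -14.1).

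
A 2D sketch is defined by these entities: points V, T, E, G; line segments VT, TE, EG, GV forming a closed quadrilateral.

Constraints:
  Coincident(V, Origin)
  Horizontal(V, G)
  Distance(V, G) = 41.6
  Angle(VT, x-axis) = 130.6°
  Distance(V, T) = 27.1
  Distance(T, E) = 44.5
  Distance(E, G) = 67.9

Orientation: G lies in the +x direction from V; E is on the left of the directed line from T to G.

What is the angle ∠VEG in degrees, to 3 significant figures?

37.5°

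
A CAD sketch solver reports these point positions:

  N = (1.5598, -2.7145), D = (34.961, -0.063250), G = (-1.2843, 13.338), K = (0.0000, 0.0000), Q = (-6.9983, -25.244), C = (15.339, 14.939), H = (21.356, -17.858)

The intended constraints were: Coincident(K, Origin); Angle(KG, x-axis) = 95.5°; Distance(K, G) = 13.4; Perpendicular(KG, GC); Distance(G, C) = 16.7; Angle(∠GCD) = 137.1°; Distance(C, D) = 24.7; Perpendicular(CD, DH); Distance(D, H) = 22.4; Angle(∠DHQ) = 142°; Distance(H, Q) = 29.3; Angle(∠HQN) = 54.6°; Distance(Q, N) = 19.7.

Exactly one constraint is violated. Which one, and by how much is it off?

Distance(Q, N) = 19.7 — off by 4.40.

K = (0.00, 0.00) ✓; KG at 95.50° ✓; |KG| = 13.40 ✓; ∠(KG, GC) = 90.00° ✓; |GC| = 16.70 ✓; ∠GCD = 137.1° ✓; |CD| = 24.70 ✓; ∠(CD, DH) = 90.00° ✓; |DH| = 22.40 ✓; ∠DHQ = 142.0° ✓; |HQ| = 29.30 ✓; ∠HQN = 54.60° ✓; |QN| = 24.10 ✗.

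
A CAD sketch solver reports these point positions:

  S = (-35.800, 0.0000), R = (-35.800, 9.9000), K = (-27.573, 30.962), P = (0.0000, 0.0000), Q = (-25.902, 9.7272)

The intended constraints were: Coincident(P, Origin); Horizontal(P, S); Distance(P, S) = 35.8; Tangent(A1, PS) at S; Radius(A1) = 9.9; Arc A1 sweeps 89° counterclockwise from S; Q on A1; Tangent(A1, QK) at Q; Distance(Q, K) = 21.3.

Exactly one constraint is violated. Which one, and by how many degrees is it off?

Tangent(A1, QK) at Q — off by 5.50°.

P = (0.00, 0.00) ✓; P.y = 0.00, S.y = 0.00 ✓; |PS| = 35.80 ✓; ∠(RS, SP) = 90.00° ✓; |RS| = 9.900 ✓; bearing(R→Q) − bearing(R→S) = 89.00° ✓; |RQ| = 9.900 ✓; ∠(RQ, QK) = 84.50° ✗; |QK| = 21.30 ✓.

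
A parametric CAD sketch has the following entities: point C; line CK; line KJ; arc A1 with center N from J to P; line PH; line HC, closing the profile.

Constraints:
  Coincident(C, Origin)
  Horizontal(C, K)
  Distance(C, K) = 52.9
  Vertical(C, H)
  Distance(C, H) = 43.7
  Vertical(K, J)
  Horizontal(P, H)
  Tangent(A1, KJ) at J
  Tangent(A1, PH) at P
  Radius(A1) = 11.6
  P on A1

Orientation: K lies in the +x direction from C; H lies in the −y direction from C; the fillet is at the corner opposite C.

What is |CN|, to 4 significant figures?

52.31

C is at the origin; C and K share the same y with |CK| = 52.9 and K on the +x side, so K = (52.90, 0.000). C and H share the same x with |CH| = 43.7 and H on the −y side, so H = (0.000, -43.70). The virtual corner opposite C is at (52.90, -43.70). The tangent condition forces NJ to be normal to KJ and A1 meets PH tangentially, so NP is at right angles to PH, with radius 11.6, so the center N sits 11.6 in from both sides at N = (41.30, -32.10). Then |CN| = |N − C| = 52.31.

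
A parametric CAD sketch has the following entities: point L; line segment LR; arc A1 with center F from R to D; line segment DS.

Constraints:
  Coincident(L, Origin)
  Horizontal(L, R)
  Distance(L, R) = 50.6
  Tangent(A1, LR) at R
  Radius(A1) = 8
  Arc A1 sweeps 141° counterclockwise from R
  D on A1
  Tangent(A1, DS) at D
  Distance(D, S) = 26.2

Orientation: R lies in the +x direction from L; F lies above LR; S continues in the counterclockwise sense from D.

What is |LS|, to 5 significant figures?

46.766

L is at the origin; LR is horizontal with |LR| = 50.6 and R on the +x side, so R = (50.600, 0.0000). The tangent condition forces FR to be normal to LR, so F = R + (0, 8) = (50.600, 8.0000). On A1, R sits at bearing -90° from F; a 141° counterclockwise sweep puts D at bearing 51°, so D = F + 8.0·(cos 51°, sin 51°) = (55.635, 14.217). The tangent condition forces FD to be normal to DS, so DS runs along (−sin 51°, cos 51°); with |DS| = 26.2, S = (35.273, 30.705). Then |LS| = |S − L| = 46.766.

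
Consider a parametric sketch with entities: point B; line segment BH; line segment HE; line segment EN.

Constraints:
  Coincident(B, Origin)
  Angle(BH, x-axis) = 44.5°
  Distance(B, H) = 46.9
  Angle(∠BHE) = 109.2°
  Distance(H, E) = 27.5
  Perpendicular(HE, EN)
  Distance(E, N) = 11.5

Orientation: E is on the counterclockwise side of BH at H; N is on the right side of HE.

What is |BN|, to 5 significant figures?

70.393

∠BHE = 109.2°, so HE runs at 44.5° + (180° − 109.2°) = 115.30° from the x-axis; with |HE| = 27.5, E = H + 27.5·(cos 115.30°, sin 115.30°) = (21.699, 57.735). The perpendicularity gives EN at right angles to HE; with |EN| = 11.5 on the right of HE, N = E + 11.5·(0.90408, 0.42736) = (32.096, 62.650). Then |BN| = |N − B| = 70.393.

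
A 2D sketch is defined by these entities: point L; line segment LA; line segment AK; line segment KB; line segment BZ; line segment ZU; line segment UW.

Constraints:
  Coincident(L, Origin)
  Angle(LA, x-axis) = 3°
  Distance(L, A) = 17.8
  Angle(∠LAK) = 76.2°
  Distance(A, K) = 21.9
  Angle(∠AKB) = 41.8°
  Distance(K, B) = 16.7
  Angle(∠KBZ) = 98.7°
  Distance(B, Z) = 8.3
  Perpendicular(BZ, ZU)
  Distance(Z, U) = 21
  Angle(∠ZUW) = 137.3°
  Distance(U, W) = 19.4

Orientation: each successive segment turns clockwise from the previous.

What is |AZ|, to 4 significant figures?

6.597

L is at the origin; LA runs at 3.0° with length 17.8, so A = (17.78, 0.9316). ∠LAK = 76.2° gives AK at -100.8° from the x-axis; with |AK| = 21.9, K = (13.67, -20.58). ∠AKB = 41.8° gives KB at 121.0° from the x-axis; with |KB| = 16.7, B = (5.071, -6.266). ∠KBZ = 98.7° gives BZ at 39.70° from the x-axis; with |BZ| = 8.3, Z = (11.46, -0.9640). Then |AZ| = |Z − A| = 6.597.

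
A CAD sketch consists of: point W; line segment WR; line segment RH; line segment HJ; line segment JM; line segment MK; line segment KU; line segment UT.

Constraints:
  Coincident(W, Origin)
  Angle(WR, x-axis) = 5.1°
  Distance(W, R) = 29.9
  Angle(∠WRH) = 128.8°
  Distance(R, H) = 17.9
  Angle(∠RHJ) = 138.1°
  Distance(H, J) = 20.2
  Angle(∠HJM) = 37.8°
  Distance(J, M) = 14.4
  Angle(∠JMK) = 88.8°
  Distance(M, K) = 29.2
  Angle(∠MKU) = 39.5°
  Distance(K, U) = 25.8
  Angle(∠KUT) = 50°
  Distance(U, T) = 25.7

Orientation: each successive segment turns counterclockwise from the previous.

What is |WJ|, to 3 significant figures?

52.6

∠WRH = 128.8° gives RH at 56.3° from the x-axis; with |RH| = 17.9, H = (39.7, 17.5). ∠RHJ = 138.1° gives HJ at 98.2° from the x-axis; with |HJ| = 20.2, J = (36.8, 37.5). Then |WJ| = |J − W| = 52.6.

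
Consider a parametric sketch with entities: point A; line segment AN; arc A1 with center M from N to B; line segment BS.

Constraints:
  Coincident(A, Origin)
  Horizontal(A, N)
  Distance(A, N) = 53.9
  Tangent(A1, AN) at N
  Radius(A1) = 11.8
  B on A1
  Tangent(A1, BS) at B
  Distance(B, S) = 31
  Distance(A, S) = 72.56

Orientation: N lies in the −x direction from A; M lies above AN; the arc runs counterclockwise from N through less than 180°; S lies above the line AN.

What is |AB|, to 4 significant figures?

46.55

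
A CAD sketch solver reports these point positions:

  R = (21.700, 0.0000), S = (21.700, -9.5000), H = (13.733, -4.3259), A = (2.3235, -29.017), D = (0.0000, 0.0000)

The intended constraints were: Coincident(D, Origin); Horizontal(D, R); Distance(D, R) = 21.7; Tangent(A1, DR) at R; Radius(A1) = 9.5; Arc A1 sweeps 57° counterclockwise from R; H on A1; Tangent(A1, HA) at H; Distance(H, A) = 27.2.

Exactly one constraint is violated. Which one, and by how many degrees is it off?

Tangent(A1, HA) at H — off by 8.20°.

D = (0.00, 0.00) ✓; D.y = 0.00, R.y = 0.00 ✓; |DR| = 21.70 ✓; ∠(SR, RD) = 90.00° ✓; |SR| = 9.500 ✓; bearing(S→H) − bearing(S→R) = 57.00° ✓; |SH| = 9.500 ✓; ∠(SH, HA) = 81.80° ✗; |HA| = 27.20 ✓.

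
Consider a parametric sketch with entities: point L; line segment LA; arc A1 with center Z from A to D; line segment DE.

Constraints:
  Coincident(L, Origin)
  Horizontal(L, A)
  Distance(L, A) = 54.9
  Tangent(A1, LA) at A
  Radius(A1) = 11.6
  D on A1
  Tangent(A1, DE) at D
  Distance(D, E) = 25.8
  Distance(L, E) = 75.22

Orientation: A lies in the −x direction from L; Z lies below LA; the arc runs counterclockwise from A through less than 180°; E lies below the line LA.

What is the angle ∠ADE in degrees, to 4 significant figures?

133.2°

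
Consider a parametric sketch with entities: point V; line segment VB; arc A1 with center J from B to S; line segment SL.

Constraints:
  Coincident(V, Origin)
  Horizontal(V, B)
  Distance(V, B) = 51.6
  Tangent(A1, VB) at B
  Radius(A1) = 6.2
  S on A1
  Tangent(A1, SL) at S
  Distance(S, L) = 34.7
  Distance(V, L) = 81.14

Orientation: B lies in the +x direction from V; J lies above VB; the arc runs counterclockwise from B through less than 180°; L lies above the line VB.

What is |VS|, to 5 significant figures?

57.105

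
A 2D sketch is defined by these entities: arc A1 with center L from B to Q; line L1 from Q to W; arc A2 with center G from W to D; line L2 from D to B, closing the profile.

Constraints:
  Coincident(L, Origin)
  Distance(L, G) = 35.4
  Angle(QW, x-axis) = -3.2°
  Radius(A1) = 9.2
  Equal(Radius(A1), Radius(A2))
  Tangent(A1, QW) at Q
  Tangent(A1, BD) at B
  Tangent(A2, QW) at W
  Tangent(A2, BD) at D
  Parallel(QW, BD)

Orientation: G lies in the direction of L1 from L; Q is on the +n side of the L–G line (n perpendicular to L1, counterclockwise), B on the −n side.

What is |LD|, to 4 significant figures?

36.58

The slot axis is L1's direction at -3.2°, so u = (cos -3.2°, sin -3.2°) = (0.9984, -0.05582) and n = (−sin -3.2°, cos -3.2°) = (0.05582, 0.9984). L is at the origin and G lies 35.4 along u from L, so G = 35.4·u = (35.34, -1.976). Tangency of A1 to both parallel lines with radius 9.2 puts Q and B at L ± 9.2·n: Q = (0.5136, 9.186), B = (-0.5136, -9.186). Equal radii place W and D the same way about G: W = G + 9.2·n = (35.86, 7.210), D = G − 9.2·n = (34.83, -11.16). Then |LD| = |D − L| = 36.58.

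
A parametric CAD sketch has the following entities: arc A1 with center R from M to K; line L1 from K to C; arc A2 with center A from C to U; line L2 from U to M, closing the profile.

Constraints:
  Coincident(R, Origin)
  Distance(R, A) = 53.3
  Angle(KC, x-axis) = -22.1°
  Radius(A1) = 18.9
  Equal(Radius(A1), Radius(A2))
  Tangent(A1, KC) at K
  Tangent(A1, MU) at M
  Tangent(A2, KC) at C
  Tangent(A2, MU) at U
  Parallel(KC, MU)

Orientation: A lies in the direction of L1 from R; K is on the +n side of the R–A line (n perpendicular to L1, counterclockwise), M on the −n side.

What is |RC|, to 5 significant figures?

56.552

The slot axis is L1's direction at -22.1°, so u = (cos -22.1°, sin -22.1°) = (0.92653, -0.37622) and n = (−sin -22.1°, cos -22.1°) = (0.37622, 0.92653). R is at the origin and A lies 53.3 along u from R, so A = 53.3·u = (49.384, -20.053). Tangency of A1 to both parallel lines with radius 18.9 puts K and M at R ± 18.9·n: K = (7.1106, 17.511), M = (-7.1106, -17.511). Equal radii place C and U the same way about A: C = A + 18.9·n = (56.495, -2.5414), U = A − 18.9·n = (42.273, -37.564). Then |RC| = |C − R| = 56.552.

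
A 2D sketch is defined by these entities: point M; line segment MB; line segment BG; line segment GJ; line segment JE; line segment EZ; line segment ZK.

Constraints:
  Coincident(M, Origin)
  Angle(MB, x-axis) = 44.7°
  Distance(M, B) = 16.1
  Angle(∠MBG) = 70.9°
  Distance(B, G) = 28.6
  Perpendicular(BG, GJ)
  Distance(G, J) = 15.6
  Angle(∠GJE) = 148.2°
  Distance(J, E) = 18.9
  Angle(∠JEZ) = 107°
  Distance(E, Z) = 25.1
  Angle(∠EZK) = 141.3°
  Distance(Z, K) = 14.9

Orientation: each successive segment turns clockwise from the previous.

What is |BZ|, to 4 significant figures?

25.87

∠GJE = 148.2° gives JE at 173.8° from the x-axis; with |JE| = 18.9, E = (-9.057, -19.17). ∠JEZ = 107.0° gives EZ at 100.8° from the x-axis; with |EZ| = 25.1, Z = (-13.76, 5.488). Then |BZ| = |Z − B| = 25.87.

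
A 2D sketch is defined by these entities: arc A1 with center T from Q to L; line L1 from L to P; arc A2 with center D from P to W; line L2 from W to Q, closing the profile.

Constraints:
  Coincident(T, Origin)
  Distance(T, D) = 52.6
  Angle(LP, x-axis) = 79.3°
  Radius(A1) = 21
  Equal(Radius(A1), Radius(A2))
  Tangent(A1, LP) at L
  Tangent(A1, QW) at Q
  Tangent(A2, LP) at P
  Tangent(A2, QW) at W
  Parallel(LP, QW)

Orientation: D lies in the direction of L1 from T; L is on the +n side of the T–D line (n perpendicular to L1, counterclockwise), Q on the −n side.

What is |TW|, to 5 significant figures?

56.637

Tangency of A1 to both parallel lines with radius 21.0 puts L and Q at T ± 21.0·n: L = (-20.635, 3.8990), Q = (20.635, -3.8990). Equal radii place P and W the same way about D: P = D + 21.0·n = (-10.869, 55.584), W = D − 21.0·n = (30.401, 47.786). Then |TW| = |W − T| = 56.637.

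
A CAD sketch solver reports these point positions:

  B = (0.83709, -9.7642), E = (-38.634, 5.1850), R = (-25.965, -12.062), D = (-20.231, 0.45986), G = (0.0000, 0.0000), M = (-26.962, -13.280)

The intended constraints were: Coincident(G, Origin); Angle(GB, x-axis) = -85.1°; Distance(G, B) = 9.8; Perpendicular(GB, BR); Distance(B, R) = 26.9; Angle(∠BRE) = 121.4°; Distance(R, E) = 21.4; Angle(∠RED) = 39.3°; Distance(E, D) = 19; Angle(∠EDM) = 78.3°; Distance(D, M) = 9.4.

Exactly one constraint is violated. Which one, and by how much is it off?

Distance(D, M) = 9.4 — off by 5.90.

G = (0.00, 0.00) ✓; GB at -85.10° ✓; |GB| = 9.800 ✓; ∠(GB, BR) = 90.00° ✓; |BR| = 26.90 ✓; ∠BRE = 121.4° ✓; |RE| = 21.40 ✓; ∠RED = 39.30° ✓; |ED| = 19.00 ✓; ∠EDM = 78.30° ✓; |DM| = 15.30 ✗.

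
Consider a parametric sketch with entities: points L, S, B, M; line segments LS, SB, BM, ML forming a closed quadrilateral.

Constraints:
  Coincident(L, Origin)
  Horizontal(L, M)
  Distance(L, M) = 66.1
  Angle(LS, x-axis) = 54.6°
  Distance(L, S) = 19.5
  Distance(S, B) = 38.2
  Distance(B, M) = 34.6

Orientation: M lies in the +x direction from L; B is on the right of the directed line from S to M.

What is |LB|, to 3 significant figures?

37.5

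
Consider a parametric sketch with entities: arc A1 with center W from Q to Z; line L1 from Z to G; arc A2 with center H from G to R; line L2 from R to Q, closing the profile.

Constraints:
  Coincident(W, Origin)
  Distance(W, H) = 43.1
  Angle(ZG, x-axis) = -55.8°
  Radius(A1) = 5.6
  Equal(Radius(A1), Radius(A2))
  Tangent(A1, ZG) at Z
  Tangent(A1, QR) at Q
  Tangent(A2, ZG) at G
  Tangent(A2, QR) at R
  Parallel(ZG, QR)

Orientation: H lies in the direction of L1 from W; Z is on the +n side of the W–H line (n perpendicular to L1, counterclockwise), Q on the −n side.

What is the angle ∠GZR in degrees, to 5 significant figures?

14.567°

The slot axis is L1's direction at -55.8°, so u = (cos -55.8°, sin -55.8°) = (0.56208, -0.82708) and n = (−sin -55.8°, cos -55.8°) = (0.82708, 0.56208). W is at the origin and H lies 43.1 along u from W, so H = 43.1·u = (24.226, -35.647). Tangency of A1 to both parallel lines with radius 5.6 puts Z and Q at W ± 5.6·n: Z = (4.6317, 3.1477), Q = (-4.6317, -3.1477). Equal radii place G and R the same way about H: G = H + 5.6·n = (28.857, -32.500), R = H − 5.6·n = (19.594, -38.795). Then cos ∠GZR = ZG·ZR / (|ZG||ZR|), giving 14.567°.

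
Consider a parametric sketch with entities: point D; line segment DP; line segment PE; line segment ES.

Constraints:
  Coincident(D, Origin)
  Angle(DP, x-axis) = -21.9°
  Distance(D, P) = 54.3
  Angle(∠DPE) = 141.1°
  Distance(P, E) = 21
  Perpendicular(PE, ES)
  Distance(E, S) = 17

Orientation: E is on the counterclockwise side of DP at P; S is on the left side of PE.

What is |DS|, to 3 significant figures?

65.5

D is at the origin; DP runs at -21.9° with length 54.3, so P = 54.3·(cos -21.9°, sin -21.9°) = (50.4, -20.3). ∠DPE = 141.1°, so PE runs at -21.9° + (180° − 141.1°) = 17.0° from the x-axis; with |PE| = 21.0, E = P + 21.0·(cos 17.0°, sin 17.0°) = (70.5, -14.1). PE is perpendicular to ES; with |ES| = 17.0 on the left of PE, S = E + 17.0·(-0.292, 0.956) = (65.5, 2.14). Then |DS| = |S − D| = 65.5.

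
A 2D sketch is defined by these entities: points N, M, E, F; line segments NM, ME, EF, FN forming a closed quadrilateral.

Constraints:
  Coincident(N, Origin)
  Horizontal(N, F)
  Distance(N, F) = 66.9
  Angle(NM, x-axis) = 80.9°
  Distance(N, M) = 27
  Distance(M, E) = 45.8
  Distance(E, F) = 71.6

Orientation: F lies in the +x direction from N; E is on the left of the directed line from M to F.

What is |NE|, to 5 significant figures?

70.658

N is at the origin; NF is horizontal with |NF| = 66.9 and F in +x, so F = (66.9, 0). NM runs at 80.9° with |NM| = 27.0, so M = (4.2703, 26.660). E is determined by |ME| = 45.8 and |EF| = 71.6 together: it lies at the intersection of circle(M, 45.8) and circle(F, 71.6). With |MF| = 68.068, the foot of the radical line on MF is 11.785 from M and the perpendicular offset is √(45.8² − 11.785²) = 44.258. Taking the left-of-MF solution: E = (32.448, 62.766).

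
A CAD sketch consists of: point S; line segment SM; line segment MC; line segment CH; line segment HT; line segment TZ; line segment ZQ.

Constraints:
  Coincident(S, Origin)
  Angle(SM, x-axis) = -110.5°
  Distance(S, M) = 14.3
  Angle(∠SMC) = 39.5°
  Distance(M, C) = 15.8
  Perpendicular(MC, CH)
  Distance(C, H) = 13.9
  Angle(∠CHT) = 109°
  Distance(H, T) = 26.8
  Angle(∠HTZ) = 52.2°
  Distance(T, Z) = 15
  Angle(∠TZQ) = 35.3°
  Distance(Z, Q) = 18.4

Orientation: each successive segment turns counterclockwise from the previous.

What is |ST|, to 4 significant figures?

24.62

S is at the origin; SM runs at -110.5° with length 14.3, so M = (-5.008, -13.39). ∠SMC = 39.5° gives MC at 30.00° from the x-axis; with |MC| = 15.8, C = (8.675, -5.494). MC ⟂ CH, so CH runs at 120.0°; with |CH| = 13.9, H = (1.725, 6.543). ∠CHT = 109.0° gives HT at -169.0° from the x-axis; with |HT| = 26.8, T = (-24.58, 1.430). Then |ST| = |T − S| = 24.62.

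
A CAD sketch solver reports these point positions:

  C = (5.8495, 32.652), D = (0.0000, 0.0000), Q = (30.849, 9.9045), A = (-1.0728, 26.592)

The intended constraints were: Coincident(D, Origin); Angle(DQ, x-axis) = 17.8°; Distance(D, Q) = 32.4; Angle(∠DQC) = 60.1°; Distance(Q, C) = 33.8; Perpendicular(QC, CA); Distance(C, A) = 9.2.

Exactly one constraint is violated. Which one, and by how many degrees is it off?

Perpendicular(QC, CA) — off by 6.50°.

D = (0.00, 0.00) ✓; DQ at 17.80° ✓; |DQ| = 32.40 ✓; ∠DQC = 60.10° ✓; |QC| = 33.80 ✓; ∠(QC, CA) = 83.50° ✗; |CA| = 9.200 ✓.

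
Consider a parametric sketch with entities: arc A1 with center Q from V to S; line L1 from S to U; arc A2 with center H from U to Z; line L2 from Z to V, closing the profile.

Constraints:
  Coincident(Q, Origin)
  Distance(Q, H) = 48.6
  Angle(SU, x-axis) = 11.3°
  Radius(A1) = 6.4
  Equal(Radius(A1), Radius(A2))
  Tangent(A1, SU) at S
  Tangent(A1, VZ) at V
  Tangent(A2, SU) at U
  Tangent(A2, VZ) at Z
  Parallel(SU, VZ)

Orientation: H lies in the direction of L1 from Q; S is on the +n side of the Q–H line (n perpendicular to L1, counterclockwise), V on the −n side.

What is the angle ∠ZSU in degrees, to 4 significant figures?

14.76°

Tangency of A1 to both parallel lines with radius 6.4 puts S and V at Q ± 6.4·n: S = (-1.254, 6.276), V = (1.254, -6.276). Equal radii place U and Z the same way about H: U = H + 6.4·n = (46.40, 15.80), Z = H − 6.4·n = (48.91, 3.247). Then cos ∠ZSU = SZ·SU / (|SZ||SU|), giving 14.76°.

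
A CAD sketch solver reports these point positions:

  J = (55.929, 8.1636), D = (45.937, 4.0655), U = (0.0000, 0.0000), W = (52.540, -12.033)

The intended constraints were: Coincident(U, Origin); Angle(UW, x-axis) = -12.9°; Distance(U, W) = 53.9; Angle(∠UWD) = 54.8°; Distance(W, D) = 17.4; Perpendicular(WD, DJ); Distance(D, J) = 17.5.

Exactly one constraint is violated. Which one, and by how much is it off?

Distance(D, J) = 17.5 — off by 6.70.

U = (0.00, 0.00) ✓; UW at -12.90° ✓; |UW| = 53.90 ✓; ∠UWD = 54.80° ✓; |WD| = 17.40 ✓; ∠(WD, DJ) = 90.00° ✓; |DJ| = 10.80 ✗.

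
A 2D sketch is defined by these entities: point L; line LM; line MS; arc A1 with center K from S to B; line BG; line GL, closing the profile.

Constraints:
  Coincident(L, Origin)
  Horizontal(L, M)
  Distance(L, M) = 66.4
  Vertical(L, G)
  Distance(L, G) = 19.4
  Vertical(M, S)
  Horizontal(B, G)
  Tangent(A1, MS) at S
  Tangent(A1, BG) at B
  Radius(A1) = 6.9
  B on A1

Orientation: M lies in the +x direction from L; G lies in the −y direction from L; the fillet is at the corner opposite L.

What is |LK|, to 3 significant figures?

60.8

LG is vertical with |LG| = 19.4 and G on the −y side, so G = (0.00, -19.4). The virtual corner opposite L is at (66.4, -19.4). The tangent condition forces KS to be normal to MS and tangency of A1 to BG means the radius KB is perpendicular to BG, with radius 6.9, so the center K sits 6.9 in from both sides at K = (59.5, -12.5). Then |LK| = |K − L| = 60.8.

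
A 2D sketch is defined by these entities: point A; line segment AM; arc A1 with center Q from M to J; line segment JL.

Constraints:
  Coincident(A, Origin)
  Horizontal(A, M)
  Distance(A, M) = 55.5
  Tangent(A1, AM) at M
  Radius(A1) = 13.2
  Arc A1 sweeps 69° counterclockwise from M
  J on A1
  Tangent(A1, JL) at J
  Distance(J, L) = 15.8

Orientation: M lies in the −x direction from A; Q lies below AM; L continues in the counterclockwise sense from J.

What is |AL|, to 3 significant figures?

77.1

A is at the origin; AM is horizontal with |AM| = 55.5 and M on the −x side, so M = (-55.5, 0.00). Tangency of A1 to AM means the radius QM is perpendicular to AM, so Q = M + (0, -13.2) = (-55.5, -13.2). On A1, M sits at bearing 90° from Q; a 69° counterclockwise sweep puts J at bearing 159°, so J = Q + 13.2·(cos 159°, sin 159°) = (-67.8, -8.47). The tangent condition forces QJ to be normal to JL, so JL runs along (−sin 159°, cos 159°); with |JL| = 15.8, L = (-73.5, -23.2). Then |AL| = |L − A| = 77.1.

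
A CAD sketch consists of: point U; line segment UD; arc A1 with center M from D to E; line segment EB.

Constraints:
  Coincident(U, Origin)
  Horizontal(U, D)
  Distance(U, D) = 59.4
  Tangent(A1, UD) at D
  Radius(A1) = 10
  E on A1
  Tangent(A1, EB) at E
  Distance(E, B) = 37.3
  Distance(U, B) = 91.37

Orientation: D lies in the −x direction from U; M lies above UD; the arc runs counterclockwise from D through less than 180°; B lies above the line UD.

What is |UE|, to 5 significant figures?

55.742

Checks: |ME| = 10.00 ✓; ∠(ME, EB) = 90.00° ✓; |EB| = 37.30 ✓; |UB| = 91.37 ✓.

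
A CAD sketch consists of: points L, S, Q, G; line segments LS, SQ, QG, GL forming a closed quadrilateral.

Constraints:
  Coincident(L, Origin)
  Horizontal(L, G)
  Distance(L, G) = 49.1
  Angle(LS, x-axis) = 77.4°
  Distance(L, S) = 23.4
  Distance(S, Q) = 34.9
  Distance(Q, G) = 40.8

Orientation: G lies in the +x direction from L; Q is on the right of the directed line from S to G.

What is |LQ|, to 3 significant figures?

15.4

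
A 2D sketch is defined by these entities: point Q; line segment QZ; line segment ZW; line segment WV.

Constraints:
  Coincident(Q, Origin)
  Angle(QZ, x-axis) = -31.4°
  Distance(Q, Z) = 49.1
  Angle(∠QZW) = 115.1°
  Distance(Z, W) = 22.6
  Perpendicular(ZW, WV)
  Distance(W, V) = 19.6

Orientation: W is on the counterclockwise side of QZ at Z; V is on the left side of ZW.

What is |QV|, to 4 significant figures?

50.04

∠QZW = 115.1°, so ZW runs at -31.4° + (180° − 115.1°) = 33.50° from the x-axis; with |ZW| = 22.6, W = Z + 22.6·(cos 33.50°, sin 33.50°) = (60.76, -13.11). ZW ⟂ WV; with |WV| = 19.6 on the left of ZW, V = W + 19.6·(-0.5519, 0.8339) = (49.94, 3.236). Then |QV| = |V − Q| = 50.04.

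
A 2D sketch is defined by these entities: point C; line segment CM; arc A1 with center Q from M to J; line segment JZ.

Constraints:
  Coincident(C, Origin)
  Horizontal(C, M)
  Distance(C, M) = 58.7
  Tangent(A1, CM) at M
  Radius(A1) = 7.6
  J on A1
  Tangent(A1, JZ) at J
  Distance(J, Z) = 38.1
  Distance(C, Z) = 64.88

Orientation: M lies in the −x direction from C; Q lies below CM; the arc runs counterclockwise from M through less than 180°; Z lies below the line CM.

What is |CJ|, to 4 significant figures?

66.33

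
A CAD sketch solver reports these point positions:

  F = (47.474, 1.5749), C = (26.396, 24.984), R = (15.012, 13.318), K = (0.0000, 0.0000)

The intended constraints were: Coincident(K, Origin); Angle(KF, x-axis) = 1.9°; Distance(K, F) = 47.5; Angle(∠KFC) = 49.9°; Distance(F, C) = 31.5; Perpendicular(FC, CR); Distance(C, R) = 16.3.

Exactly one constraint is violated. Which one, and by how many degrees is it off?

Perpendicular(FC, CR) — off by 3.70°.

K = (0.00, 0.00) ✓; KF at 1.900° ✓; |KF| = 47.50 ✓; ∠KFC = 49.90° ✓; |FC| = 31.50 ✓; ∠(FC, CR) = 93.70° ✗; |CR| = 16.30 ✓.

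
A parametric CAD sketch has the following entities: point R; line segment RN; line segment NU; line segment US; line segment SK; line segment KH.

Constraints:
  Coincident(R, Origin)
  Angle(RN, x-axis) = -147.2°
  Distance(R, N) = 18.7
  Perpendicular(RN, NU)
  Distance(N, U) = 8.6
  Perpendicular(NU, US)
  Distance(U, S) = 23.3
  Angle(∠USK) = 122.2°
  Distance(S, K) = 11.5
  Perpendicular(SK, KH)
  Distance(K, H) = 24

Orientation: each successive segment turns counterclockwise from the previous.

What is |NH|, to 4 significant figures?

16.64

R is at the origin; RN runs at -147.2° with length 18.7, so N = (-15.72, -10.13). The perpendicularity gives NU at right angles to RN, so NU runs at -57.20°; with |NU| = 8.6, U = (-11.06, -17.36). NU ⟂ US, so US runs at 32.80°; with |US| = 23.3, S = (8.525, -4.737). ∠USK = 122.2° gives SK at 90.60° from the x-axis; with |SK| = 11.5, K = (8.405, 6.762). SK ⟂ KH, so KH runs at -179.4°; with |KH| = 24.0, H = (-15.59, 6.511). Then |NH| = |H − N| = 16.64.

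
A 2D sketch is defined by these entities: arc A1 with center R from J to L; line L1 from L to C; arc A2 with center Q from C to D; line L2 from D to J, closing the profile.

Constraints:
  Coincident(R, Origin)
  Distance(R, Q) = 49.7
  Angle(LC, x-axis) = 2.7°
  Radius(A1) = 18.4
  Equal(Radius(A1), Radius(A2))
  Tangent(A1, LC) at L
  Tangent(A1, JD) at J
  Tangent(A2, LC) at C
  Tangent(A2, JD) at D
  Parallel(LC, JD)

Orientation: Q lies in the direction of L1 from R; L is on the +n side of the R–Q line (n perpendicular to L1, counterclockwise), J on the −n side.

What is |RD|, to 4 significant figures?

53.00

Tangency of A1 to both parallel lines with radius 18.4 puts L and J at R ± 18.4·n: L = (-0.8668, 18.38), J = (0.8668, -18.38). Equal radii place C and D the same way about Q: C = Q + 18.4·n = (48.78, 20.72), D = Q − 18.4·n = (50.51, -16.04). Then |RD| = |D − R| = 53.00.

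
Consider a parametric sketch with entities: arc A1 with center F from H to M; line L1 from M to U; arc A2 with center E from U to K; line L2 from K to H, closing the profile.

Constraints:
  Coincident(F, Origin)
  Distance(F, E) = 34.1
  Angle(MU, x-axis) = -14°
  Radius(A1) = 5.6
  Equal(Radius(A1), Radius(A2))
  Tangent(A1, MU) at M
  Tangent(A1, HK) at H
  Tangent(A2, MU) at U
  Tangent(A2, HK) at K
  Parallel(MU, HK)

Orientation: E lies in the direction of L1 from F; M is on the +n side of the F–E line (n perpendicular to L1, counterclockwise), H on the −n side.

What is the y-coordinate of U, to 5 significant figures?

-2.8159

The slot axis is L1's direction at -14.0°, so u = (cos -14.0°, sin -14.0°) = (0.97030, -0.24192) and n = (−sin -14.0°, cos -14.0°) = (0.24192, 0.97030). F is at the origin and E lies 34.1 along u from F, so E = 34.1·u = (33.087, -8.2495). Tangency of A1 to both parallel lines with radius 5.6 puts M and H at F ± 5.6·n: M = (1.3548, 5.4337), H = (-1.3548, -5.4337). Equal radii place U and K the same way about E: U = E + 5.6·n = (34.442, -2.8159), K = E − 5.6·n = (31.732, -13.683). So U.y = -2.8159.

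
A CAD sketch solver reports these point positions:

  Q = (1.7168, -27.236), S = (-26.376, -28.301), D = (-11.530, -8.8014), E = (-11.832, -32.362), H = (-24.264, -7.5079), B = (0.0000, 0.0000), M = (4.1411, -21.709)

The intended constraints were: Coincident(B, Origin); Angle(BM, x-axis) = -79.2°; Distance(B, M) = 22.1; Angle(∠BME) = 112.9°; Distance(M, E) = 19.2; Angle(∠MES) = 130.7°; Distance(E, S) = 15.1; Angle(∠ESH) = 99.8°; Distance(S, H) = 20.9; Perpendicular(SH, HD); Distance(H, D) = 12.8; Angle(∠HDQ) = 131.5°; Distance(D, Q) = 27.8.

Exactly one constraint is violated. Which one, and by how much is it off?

Distance(D, Q) = 27.8 — off by 5.10.

B = (0.00, 0.00) ✓; BM at -79.20° ✓; |BM| = 22.10 ✓; ∠BME = 112.9° ✓; |ME| = 19.20 ✓; ∠MES = 130.7° ✓; |ES| = 15.10 ✓; ∠ESH = 99.80° ✓; |SH| = 20.90 ✓; ∠(SH, HD) = 90.00° ✓; |HD| = 12.80 ✓; ∠HDQ = 131.5° ✓; |DQ| = 22.70 ✗.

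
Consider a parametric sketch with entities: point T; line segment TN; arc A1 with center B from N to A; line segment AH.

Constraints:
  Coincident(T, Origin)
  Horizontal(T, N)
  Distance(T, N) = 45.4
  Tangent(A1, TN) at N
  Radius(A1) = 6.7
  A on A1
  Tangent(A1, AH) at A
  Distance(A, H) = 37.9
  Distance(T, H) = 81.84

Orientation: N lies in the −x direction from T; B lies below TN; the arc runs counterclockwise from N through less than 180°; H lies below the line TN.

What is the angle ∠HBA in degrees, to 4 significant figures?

79.97°

T is at the origin; TN is horizontal with |TN| = 45.4 and N on the −x side, so N = (-45.40, 0.000). Tangency of A1 to TN means the radius BN is perpendicular to TN, so B = N + (0, -6.7) = (-45.40, -6.700). Since BA ⟂ AH (tangency), |BH| = √(6.7² + 37.9²) = 38.49 regardless of where A sits on A1. So H lies on both circle(T, 81.84) and circle(B, 38.49); the below-TN intersection is H = (-76.26, -29.70). A is the foot of the tangent from H: A = (-50.28, -2.106).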